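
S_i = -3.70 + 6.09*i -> [-3.7, 2.39, 8.48, 14.57, 20.66]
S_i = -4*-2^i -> [-4, 8, -16, 32, -64]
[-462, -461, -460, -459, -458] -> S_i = -462 + 1*i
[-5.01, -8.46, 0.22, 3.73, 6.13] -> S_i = Random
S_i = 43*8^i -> [43, 344, 2752, 22016, 176128]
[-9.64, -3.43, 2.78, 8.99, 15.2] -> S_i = -9.64 + 6.21*i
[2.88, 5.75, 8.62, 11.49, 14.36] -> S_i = 2.88 + 2.87*i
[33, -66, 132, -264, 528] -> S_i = 33*-2^i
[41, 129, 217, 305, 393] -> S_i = 41 + 88*i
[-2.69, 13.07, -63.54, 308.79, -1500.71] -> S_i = -2.69*(-4.86)^i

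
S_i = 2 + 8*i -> [2, 10, 18, 26, 34]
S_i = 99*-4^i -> [99, -396, 1584, -6336, 25344]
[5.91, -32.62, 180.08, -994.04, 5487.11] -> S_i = 5.91*(-5.52)^i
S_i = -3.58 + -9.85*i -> [-3.58, -13.43, -23.28, -33.13, -42.98]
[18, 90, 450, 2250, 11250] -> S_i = 18*5^i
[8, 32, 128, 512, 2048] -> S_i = 8*4^i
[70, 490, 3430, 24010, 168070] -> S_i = 70*7^i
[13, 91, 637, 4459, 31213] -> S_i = 13*7^i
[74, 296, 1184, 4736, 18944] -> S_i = 74*4^i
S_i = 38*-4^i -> [38, -152, 608, -2432, 9728]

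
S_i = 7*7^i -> [7, 49, 343, 2401, 16807]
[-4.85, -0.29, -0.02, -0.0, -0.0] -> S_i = -4.85*0.06^i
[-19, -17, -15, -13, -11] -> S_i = -19 + 2*i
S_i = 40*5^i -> [40, 200, 1000, 5000, 25000]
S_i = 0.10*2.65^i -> [0.1, 0.26, 0.7, 1.86, 4.93]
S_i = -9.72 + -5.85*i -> [-9.72, -15.57, -21.42, -27.27, -33.12]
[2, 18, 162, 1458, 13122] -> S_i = 2*9^i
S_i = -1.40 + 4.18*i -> [-1.4, 2.78, 6.96, 11.14, 15.32]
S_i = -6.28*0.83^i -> [-6.28, -5.21, -4.33, -3.59, -2.98]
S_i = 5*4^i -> [5, 20, 80, 320, 1280]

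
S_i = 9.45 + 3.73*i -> [9.45, 13.18, 16.91, 20.64, 24.37]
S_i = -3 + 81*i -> [-3, 78, 159, 240, 321]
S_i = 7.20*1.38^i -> [7.2, 9.94, 13.71, 18.92, 26.11]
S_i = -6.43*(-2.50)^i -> [-6.43, 16.08, -40.19, 100.47, -251.17]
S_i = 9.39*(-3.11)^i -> [9.39, -29.2, 90.82, -282.45, 878.43]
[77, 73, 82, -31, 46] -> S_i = Random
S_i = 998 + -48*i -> [998, 950, 902, 854, 806]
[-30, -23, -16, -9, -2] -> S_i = -30 + 7*i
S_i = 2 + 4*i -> [2, 6, 10, 14, 18]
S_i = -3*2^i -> [-3, -6, -12, -24, -48]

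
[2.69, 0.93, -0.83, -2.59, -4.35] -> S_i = 2.69 + -1.76*i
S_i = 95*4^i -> [95, 380, 1520, 6080, 24320]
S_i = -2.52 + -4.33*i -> [-2.52, -6.85, -11.18, -15.51, -19.84]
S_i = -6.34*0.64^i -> [-6.34, -4.06, -2.6, -1.66, -1.06]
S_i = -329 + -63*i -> [-329, -392, -455, -518, -581]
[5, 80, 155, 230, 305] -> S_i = 5 + 75*i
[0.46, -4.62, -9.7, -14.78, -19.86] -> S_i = 0.46 + -5.08*i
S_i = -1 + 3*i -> [-1, 2, 5, 8, 11]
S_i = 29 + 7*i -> [29, 36, 43, 50, 57]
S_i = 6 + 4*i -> [6, 10, 14, 18, 22]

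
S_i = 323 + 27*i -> [323, 350, 377, 404, 431]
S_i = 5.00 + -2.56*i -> [5.0, 2.44, -0.12, -2.68, -5.24]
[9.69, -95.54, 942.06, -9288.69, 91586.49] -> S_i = 9.69*(-9.86)^i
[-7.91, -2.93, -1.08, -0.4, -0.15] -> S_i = -7.91*0.37^i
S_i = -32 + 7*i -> [-32, -25, -18, -11, -4]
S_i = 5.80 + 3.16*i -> [5.8, 8.96, 12.12, 15.28, 18.44]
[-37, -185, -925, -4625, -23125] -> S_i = -37*5^i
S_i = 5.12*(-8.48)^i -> [5.12, -43.42, 368.18, -3122.18, 26476.06]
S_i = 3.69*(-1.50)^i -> [3.69, -5.54, 8.3, -12.45, 18.68]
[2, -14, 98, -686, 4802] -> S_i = 2*-7^i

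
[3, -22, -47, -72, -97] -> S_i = 3 + -25*i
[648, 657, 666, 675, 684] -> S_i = 648 + 9*i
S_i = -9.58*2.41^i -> [-9.58, -23.09, -55.64, -134.1, -323.17]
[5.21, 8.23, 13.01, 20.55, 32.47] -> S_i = 5.21*1.58^i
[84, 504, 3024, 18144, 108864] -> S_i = 84*6^i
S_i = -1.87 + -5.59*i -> [-1.87, -7.46, -13.05, -18.64, -24.23]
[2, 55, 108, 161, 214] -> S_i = 2 + 53*i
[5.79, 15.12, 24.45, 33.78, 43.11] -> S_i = 5.79 + 9.33*i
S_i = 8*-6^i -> [8, -48, 288, -1728, 10368]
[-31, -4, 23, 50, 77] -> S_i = -31 + 27*i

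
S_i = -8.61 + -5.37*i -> [-8.61, -13.98, -19.35, -24.72, -30.09]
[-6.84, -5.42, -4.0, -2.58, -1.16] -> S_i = -6.84 + 1.42*i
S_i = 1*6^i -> [1, 6, 36, 216, 1296]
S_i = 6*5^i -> [6, 30, 150, 750, 3750]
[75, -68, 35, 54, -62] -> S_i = Random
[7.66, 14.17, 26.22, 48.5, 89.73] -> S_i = 7.66*1.85^i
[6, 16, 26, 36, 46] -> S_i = 6 + 10*i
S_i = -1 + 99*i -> [-1, 98, 197, 296, 395]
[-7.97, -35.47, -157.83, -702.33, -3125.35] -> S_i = -7.97*4.45^i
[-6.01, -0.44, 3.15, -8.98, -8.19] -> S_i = Random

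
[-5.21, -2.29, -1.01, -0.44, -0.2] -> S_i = -5.21*0.44^i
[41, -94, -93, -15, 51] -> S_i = Random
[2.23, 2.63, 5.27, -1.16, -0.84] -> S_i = Random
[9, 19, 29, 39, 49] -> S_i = 9 + 10*i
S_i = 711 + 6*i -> [711, 717, 723, 729, 735]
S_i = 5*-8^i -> [5, -40, 320, -2560, 20480]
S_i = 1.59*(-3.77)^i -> [1.59, -5.99, 22.6, -85.2, 321.19]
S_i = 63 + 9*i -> [63, 72, 81, 90, 99]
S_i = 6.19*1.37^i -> [6.19, 8.48, 11.62, 15.92, 21.81]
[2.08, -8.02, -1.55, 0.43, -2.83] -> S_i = Random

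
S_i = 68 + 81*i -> [68, 149, 230, 311, 392]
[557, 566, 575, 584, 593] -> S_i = 557 + 9*i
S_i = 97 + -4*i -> [97, 93, 89, 85, 81]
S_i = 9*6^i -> [9, 54, 324, 1944, 11664]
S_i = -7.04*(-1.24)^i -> [-7.04, 8.73, -10.82, 13.42, -16.64]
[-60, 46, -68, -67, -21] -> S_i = Random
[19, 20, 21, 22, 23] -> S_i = 19 + 1*i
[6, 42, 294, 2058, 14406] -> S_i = 6*7^i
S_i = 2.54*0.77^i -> [2.54, 1.96, 1.51, 1.16, 0.89]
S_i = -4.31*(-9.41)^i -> [-4.31, 40.56, -381.64, 3591.25, -33793.7]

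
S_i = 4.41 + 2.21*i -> [4.41, 6.62, 8.83, 11.04, 13.25]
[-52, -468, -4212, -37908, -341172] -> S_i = -52*9^i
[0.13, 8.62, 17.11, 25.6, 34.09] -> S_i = 0.13 + 8.49*i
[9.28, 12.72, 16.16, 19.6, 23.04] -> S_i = 9.28 + 3.44*i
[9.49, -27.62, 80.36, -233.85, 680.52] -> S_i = 9.49*(-2.91)^i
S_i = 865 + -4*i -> [865, 861, 857, 853, 849]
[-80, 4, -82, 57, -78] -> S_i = Random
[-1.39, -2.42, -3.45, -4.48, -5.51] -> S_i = -1.39 + -1.03*i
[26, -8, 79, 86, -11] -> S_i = Random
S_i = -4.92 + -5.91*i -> [-4.92, -10.83, -16.74, -22.65, -28.56]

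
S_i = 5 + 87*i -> [5, 92, 179, 266, 353]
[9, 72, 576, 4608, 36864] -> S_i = 9*8^i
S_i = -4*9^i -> [-4, -36, -324, -2916, -26244]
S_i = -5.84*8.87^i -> [-5.84, -51.8, -459.47, -4075.53, -36149.92]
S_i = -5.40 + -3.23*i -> [-5.4, -8.63, -11.86, -15.09, -18.32]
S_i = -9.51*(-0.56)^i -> [-9.51, 5.33, -2.98, 1.67, -0.94]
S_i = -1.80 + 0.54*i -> [-1.8, -1.26, -0.72, -0.18, 0.36]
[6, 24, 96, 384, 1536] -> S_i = 6*4^i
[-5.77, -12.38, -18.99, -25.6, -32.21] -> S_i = -5.77 + -6.61*i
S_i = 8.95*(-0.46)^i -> [8.95, -4.12, 1.89, -0.87, 0.4]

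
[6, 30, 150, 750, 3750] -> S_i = 6*5^i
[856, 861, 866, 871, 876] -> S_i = 856 + 5*i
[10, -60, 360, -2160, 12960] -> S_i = 10*-6^i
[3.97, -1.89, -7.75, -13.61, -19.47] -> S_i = 3.97 + -5.86*i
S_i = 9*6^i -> [9, 54, 324, 1944, 11664]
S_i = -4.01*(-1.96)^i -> [-4.01, 7.86, -15.4, 30.19, -59.18]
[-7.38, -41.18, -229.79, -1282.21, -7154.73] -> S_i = -7.38*5.58^i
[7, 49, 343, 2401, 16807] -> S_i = 7*7^i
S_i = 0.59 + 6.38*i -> [0.59, 6.97, 13.35, 19.73, 26.11]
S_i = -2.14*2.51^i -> [-2.14, -5.37, -13.48, -33.84, -84.94]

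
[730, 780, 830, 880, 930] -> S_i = 730 + 50*i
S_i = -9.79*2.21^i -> [-9.79, -21.64, -47.82, -105.67, -233.53]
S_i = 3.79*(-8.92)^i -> [3.79, -33.81, 301.56, -2689.89, 23993.78]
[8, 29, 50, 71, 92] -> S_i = 8 + 21*i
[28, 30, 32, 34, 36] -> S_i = 28 + 2*i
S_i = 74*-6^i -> [74, -444, 2664, -15984, 95904]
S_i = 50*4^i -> [50, 200, 800, 3200, 12800]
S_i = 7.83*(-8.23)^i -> [7.83, -64.44, 530.35, -4364.77, 35922.05]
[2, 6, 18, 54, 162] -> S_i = 2*3^i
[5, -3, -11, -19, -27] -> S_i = 5 + -8*i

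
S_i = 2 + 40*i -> [2, 42, 82, 122, 162]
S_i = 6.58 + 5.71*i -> [6.58, 12.29, 18.0, 23.71, 29.42]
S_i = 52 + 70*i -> [52, 122, 192, 262, 332]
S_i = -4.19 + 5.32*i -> [-4.19, 1.13, 6.45, 11.77, 17.09]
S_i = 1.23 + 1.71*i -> [1.23, 2.94, 4.65, 6.36, 8.07]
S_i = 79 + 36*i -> [79, 115, 151, 187, 223]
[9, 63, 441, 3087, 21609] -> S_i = 9*7^i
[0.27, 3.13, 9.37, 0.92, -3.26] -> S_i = Random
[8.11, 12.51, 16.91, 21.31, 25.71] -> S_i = 8.11 + 4.40*i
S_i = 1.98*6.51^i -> [1.98, 12.89, 83.91, 546.27, 3556.22]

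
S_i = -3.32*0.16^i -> [-3.32, -0.53, -0.08, -0.01, -0.0]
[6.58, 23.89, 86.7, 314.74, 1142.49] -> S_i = 6.58*3.63^i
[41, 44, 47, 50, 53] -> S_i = 41 + 3*i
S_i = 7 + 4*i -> [7, 11, 15, 19, 23]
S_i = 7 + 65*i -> [7, 72, 137, 202, 267]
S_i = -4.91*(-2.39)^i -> [-4.91, 11.73, -28.05, 67.03, -160.2]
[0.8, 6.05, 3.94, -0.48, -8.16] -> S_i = Random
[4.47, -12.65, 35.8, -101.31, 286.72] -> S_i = 4.47*(-2.83)^i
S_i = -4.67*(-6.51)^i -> [-4.67, 30.4, -197.92, 1288.43, -8387.66]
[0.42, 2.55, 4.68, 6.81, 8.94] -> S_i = 0.42 + 2.13*i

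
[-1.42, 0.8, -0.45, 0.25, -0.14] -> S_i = -1.42*(-0.56)^i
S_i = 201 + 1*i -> [201, 202, 203, 204, 205]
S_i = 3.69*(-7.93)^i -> [3.69, -29.26, 232.05, -1840.12, 14592.14]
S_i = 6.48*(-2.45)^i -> [6.48, -15.88, 38.9, -95.3, 233.47]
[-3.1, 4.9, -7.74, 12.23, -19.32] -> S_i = -3.10*(-1.58)^i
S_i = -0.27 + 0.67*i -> [-0.27, 0.4, 1.07, 1.74, 2.41]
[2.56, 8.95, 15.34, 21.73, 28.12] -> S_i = 2.56 + 6.39*i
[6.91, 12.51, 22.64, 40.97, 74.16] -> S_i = 6.91*1.81^i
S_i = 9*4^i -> [9, 36, 144, 576, 2304]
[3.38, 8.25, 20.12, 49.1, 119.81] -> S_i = 3.38*2.44^i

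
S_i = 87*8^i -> [87, 696, 5568, 44544, 356352]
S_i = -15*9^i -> [-15, -135, -1215, -10935, -98415]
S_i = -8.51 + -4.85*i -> [-8.51, -13.36, -18.21, -23.06, -27.91]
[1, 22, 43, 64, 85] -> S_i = 1 + 21*i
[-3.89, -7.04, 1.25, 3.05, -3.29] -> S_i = Random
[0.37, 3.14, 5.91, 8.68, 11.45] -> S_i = 0.37 + 2.77*i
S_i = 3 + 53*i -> [3, 56, 109, 162, 215]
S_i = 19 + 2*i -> [19, 21, 23, 25, 27]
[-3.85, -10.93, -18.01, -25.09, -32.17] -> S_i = -3.85 + -7.08*i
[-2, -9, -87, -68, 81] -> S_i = Random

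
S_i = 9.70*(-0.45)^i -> [9.7, -4.36, 1.96, -0.88, 0.4]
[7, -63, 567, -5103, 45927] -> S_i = 7*-9^i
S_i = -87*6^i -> [-87, -522, -3132, -18792, -112752]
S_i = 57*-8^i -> [57, -456, 3648, -29184, 233472]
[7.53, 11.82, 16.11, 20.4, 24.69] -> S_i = 7.53 + 4.29*i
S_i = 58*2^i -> [58, 116, 232, 464, 928]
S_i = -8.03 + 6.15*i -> [-8.03, -1.88, 4.27, 10.42, 16.57]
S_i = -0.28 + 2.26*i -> [-0.28, 1.98, 4.24, 6.5, 8.76]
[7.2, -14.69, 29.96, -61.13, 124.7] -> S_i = 7.20*(-2.04)^i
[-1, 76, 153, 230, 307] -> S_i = -1 + 77*i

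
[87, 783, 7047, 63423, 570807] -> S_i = 87*9^i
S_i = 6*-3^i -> [6, -18, 54, -162, 486]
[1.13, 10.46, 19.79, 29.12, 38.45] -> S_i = 1.13 + 9.33*i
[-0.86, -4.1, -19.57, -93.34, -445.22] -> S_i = -0.86*4.77^i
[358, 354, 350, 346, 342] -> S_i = 358 + -4*i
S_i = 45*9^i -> [45, 405, 3645, 32805, 295245]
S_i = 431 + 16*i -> [431, 447, 463, 479, 495]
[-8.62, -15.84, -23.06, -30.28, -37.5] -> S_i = -8.62 + -7.22*i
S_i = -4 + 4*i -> [-4, 0, 4, 8, 12]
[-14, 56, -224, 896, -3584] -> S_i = -14*-4^i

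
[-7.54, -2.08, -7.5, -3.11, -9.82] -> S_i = Random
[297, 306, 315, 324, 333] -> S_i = 297 + 9*i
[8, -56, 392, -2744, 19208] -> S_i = 8*-7^i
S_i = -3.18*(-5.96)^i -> [-3.18, 18.95, -112.96, 673.23, -4012.47]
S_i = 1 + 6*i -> [1, 7, 13, 19, 25]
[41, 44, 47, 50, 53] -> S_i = 41 + 3*i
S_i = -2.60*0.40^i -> [-2.6, -1.04, -0.42, -0.17, -0.07]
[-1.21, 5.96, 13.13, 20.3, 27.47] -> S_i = -1.21 + 7.17*i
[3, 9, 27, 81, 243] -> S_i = 3*3^i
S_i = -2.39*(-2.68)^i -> [-2.39, 6.41, -17.17, 46.0, -123.29]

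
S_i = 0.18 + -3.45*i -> [0.18, -3.27, -6.72, -10.17, -13.62]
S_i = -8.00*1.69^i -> [-8.0, -13.52, -22.85, -38.61, -65.26]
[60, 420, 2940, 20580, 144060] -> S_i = 60*7^i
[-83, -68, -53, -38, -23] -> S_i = -83 + 15*i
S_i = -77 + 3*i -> [-77, -74, -71, -68, -65]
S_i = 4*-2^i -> [4, -8, 16, -32, 64]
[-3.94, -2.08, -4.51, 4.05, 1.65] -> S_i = Random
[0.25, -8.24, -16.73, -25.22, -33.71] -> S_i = 0.25 + -8.49*i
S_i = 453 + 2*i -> [453, 455, 457, 459, 461]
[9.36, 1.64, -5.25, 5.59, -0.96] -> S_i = Random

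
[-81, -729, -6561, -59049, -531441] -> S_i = -81*9^i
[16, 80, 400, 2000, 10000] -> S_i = 16*5^i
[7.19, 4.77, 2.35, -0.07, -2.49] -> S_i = 7.19 + -2.42*i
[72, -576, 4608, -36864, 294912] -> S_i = 72*-8^i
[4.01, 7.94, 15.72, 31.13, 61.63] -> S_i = 4.01*1.98^i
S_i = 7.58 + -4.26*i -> [7.58, 3.32, -0.94, -5.2, -9.46]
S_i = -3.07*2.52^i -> [-3.07, -7.74, -19.5, -49.13, -123.81]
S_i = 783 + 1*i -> [783, 784, 785, 786, 787]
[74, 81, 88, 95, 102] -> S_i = 74 + 7*i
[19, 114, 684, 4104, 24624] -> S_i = 19*6^i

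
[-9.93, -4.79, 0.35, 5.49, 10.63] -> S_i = -9.93 + 5.14*i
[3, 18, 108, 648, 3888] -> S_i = 3*6^i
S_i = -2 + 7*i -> [-2, 5, 12, 19, 26]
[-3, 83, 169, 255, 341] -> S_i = -3 + 86*i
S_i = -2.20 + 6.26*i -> [-2.2, 4.06, 10.32, 16.58, 22.84]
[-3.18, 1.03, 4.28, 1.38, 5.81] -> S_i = Random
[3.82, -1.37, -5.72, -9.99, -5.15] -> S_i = Random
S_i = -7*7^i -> [-7, -49, -343, -2401, -16807]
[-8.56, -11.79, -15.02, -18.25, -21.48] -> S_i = -8.56 + -3.23*i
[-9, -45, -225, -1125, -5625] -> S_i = -9*5^i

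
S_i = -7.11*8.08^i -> [-7.11, -57.45, -464.19, -3750.63, -30305.05]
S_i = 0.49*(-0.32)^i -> [0.49, -0.16, 0.05, -0.02, 0.01]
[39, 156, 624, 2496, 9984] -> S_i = 39*4^i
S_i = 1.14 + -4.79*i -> [1.14, -3.65, -8.44, -13.23, -18.02]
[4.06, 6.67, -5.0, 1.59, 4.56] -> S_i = Random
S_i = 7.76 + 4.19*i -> [7.76, 11.95, 16.14, 20.33, 24.52]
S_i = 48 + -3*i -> [48, 45, 42, 39, 36]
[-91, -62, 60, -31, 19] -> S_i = Random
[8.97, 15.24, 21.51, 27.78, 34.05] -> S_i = 8.97 + 6.27*i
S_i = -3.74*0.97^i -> [-3.74, -3.63, -3.52, -3.41, -3.31]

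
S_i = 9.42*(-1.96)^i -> [9.42, -18.46, 36.19, -70.93, 139.02]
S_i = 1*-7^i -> [1, -7, 49, -343, 2401]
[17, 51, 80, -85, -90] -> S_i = Random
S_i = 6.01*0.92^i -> [6.01, 5.53, 5.09, 4.68, 4.31]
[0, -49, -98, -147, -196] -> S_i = 0 + -49*i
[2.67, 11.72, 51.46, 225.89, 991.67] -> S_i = 2.67*4.39^i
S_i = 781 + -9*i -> [781, 772, 763, 754, 745]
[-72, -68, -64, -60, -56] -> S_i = -72 + 4*i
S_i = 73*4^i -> [73, 292, 1168, 4672, 18688]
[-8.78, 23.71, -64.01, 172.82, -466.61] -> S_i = -8.78*(-2.70)^i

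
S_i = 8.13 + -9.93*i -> [8.13, -1.8, -11.73, -21.66, -31.59]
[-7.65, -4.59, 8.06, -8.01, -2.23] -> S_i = Random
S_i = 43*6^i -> [43, 258, 1548, 9288, 55728]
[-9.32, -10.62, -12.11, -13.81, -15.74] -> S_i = -9.32*1.14^i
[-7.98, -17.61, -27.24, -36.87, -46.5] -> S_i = -7.98 + -9.63*i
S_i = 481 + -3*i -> [481, 478, 475, 472, 469]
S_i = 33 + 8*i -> [33, 41, 49, 57, 65]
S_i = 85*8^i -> [85, 680, 5440, 43520, 348160]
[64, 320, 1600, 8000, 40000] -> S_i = 64*5^i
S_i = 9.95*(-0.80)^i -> [9.95, -7.96, 6.37, -5.09, 4.08]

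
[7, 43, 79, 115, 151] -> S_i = 7 + 36*i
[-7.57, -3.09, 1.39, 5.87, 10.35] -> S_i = -7.57 + 4.48*i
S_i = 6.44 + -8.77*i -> [6.44, -2.33, -11.1, -19.87, -28.64]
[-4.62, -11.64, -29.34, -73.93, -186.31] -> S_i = -4.62*2.52^i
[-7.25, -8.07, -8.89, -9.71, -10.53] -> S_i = -7.25 + -0.82*i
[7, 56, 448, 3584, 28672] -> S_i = 7*8^i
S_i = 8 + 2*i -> [8, 10, 12, 14, 16]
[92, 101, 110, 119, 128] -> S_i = 92 + 9*i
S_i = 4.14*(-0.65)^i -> [4.14, -2.69, 1.75, -1.14, 0.74]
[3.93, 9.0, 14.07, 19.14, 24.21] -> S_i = 3.93 + 5.07*i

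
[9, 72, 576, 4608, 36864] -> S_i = 9*8^i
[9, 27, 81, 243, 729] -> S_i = 9*3^i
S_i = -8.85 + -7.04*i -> [-8.85, -15.89, -22.93, -29.97, -37.01]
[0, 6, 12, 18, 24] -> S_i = 0 + 6*i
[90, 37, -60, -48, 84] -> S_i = Random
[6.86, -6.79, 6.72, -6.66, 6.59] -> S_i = 6.86*(-0.99)^i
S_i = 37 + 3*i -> [37, 40, 43, 46, 49]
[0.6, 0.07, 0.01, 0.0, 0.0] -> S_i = 0.60*0.12^i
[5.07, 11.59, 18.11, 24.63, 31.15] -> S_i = 5.07 + 6.52*i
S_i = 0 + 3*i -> [0, 3, 6, 9, 12]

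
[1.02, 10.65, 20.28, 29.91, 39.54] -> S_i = 1.02 + 9.63*i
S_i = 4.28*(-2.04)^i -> [4.28, -8.73, 17.81, -36.34, 74.12]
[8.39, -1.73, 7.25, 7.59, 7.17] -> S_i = Random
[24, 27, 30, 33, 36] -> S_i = 24 + 3*i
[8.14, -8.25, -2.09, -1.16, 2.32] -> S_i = Random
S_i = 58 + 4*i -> [58, 62, 66, 70, 74]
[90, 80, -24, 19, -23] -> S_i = Random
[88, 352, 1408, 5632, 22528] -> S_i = 88*4^i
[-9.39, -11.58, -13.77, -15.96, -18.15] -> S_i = -9.39 + -2.19*i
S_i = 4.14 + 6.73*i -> [4.14, 10.87, 17.6, 24.33, 31.06]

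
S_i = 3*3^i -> [3, 9, 27, 81, 243]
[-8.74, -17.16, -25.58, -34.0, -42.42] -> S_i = -8.74 + -8.42*i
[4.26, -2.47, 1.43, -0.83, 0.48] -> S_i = 4.26*(-0.58)^i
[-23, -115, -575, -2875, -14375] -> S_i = -23*5^i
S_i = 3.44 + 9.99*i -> [3.44, 13.43, 23.42, 33.41, 43.4]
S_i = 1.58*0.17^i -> [1.58, 0.27, 0.05, 0.01, 0.0]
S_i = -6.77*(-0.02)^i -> [-6.77, 0.14, -0.0, 0.0, -0.0]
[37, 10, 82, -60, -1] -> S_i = Random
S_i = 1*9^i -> [1, 9, 81, 729, 6561]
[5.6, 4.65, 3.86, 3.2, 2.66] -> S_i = 5.60*0.83^i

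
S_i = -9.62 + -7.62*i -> [-9.62, -17.24, -24.86, -32.48, -40.1]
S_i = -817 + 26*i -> [-817, -791, -765, -739, -713]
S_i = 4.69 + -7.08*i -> [4.69, -2.39, -9.47, -16.55, -23.63]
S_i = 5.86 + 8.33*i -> [5.86, 14.19, 22.52, 30.85, 39.18]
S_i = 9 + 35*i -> [9, 44, 79, 114, 149]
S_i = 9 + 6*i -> [9, 15, 21, 27, 33]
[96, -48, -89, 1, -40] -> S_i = Random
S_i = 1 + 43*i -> [1, 44, 87, 130, 173]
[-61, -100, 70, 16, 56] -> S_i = Random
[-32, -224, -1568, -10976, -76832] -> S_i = -32*7^i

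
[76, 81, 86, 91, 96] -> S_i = 76 + 5*i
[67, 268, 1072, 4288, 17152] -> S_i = 67*4^i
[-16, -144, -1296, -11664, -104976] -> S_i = -16*9^i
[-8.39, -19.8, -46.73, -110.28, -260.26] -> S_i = -8.39*2.36^i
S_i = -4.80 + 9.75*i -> [-4.8, 4.95, 14.7, 24.45, 34.2]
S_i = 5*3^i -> [5, 15, 45, 135, 405]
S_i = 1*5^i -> [1, 5, 25, 125, 625]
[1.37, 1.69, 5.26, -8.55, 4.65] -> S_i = Random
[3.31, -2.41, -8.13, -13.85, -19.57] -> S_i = 3.31 + -5.72*i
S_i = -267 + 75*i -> [-267, -192, -117, -42, 33]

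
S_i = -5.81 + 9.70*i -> [-5.81, 3.89, 13.59, 23.29, 32.99]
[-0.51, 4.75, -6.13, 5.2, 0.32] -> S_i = Random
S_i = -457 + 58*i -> [-457, -399, -341, -283, -225]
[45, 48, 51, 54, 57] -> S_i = 45 + 3*i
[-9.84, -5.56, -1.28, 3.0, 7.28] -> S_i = -9.84 + 4.28*i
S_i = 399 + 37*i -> [399, 436, 473, 510, 547]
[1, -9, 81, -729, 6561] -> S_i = 1*-9^i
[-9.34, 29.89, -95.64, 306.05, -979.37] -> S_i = -9.34*(-3.20)^i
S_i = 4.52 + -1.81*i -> [4.52, 2.71, 0.9, -0.91, -2.72]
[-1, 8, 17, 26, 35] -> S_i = -1 + 9*i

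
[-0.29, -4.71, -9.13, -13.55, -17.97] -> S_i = -0.29 + -4.42*i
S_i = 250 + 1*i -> [250, 251, 252, 253, 254]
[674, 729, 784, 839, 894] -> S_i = 674 + 55*i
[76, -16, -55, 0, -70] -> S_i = Random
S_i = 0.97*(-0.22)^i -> [0.97, -0.21, 0.05, -0.01, 0.0]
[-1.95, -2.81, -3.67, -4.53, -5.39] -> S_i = -1.95 + -0.86*i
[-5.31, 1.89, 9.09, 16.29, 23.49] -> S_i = -5.31 + 7.20*i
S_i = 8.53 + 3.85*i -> [8.53, 12.38, 16.23, 20.08, 23.93]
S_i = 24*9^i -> [24, 216, 1944, 17496, 157464]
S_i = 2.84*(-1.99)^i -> [2.84, -5.65, 11.25, -22.38, 44.54]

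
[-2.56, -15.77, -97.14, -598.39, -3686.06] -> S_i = -2.56*6.16^i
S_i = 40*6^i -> [40, 240, 1440, 8640, 51840]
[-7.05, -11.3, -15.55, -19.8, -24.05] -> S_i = -7.05 + -4.25*i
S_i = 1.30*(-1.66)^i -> [1.3, -2.16, 3.58, -5.95, 9.87]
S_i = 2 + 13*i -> [2, 15, 28, 41, 54]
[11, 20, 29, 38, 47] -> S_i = 11 + 9*i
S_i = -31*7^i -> [-31, -217, -1519, -10633, -74431]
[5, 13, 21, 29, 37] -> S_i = 5 + 8*i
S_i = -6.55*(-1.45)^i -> [-6.55, 9.5, -13.77, 19.97, -28.95]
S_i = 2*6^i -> [2, 12, 72, 432, 2592]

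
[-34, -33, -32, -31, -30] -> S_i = -34 + 1*i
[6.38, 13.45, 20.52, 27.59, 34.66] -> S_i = 6.38 + 7.07*i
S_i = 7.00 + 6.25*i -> [7.0, 13.25, 19.5, 25.75, 32.0]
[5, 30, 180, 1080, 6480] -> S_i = 5*6^i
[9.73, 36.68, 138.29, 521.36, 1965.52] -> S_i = 9.73*3.77^i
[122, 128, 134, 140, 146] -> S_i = 122 + 6*i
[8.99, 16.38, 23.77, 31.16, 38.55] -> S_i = 8.99 + 7.39*i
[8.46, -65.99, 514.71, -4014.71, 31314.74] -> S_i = 8.46*(-7.80)^i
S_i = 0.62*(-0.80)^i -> [0.62, -0.5, 0.4, -0.32, 0.25]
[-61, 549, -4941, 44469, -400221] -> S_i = -61*-9^i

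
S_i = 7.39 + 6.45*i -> [7.39, 13.84, 20.29, 26.74, 33.19]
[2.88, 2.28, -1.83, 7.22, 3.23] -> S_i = Random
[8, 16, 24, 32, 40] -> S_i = 8 + 8*i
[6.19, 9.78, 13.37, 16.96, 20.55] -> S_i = 6.19 + 3.59*i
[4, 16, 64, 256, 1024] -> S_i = 4*4^i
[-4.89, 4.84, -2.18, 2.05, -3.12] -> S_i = Random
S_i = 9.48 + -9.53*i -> [9.48, -0.05, -9.58, -19.11, -28.64]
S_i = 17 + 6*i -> [17, 23, 29, 35, 41]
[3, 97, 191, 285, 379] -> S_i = 3 + 94*i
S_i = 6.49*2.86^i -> [6.49, 18.56, 53.09, 151.82, 434.22]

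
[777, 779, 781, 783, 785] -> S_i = 777 + 2*i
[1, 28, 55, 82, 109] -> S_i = 1 + 27*i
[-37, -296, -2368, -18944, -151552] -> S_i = -37*8^i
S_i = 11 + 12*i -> [11, 23, 35, 47, 59]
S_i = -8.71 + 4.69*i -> [-8.71, -4.02, 0.67, 5.36, 10.05]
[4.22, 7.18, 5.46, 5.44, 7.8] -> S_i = Random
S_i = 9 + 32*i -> [9, 41, 73, 105, 137]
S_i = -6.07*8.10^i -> [-6.07, -49.17, -398.25, -3225.85, -26129.36]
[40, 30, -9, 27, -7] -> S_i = Random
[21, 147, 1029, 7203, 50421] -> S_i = 21*7^i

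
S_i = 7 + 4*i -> [7, 11, 15, 19, 23]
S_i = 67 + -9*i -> [67, 58, 49, 40, 31]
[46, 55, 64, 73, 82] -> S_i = 46 + 9*i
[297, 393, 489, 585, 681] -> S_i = 297 + 96*i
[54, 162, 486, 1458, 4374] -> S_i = 54*3^i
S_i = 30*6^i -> [30, 180, 1080, 6480, 38880]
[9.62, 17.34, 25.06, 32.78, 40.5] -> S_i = 9.62 + 7.72*i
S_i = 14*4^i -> [14, 56, 224, 896, 3584]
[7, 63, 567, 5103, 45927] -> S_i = 7*9^i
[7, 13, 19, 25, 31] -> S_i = 7 + 6*i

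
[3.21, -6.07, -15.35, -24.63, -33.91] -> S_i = 3.21 + -9.28*i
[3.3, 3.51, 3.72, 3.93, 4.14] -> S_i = 3.30 + 0.21*i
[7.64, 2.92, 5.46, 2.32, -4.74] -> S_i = Random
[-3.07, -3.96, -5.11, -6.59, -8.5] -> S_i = -3.07*1.29^i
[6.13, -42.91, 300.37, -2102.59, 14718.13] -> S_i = 6.13*(-7.00)^i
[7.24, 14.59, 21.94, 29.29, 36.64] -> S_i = 7.24 + 7.35*i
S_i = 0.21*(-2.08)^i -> [0.21, -0.44, 0.91, -1.89, 3.93]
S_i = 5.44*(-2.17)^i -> [5.44, -11.8, 25.62, -55.59, 120.63]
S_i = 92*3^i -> [92, 276, 828, 2484, 7452]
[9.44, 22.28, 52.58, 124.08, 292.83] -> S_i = 9.44*2.36^i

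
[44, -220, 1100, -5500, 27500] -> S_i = 44*-5^i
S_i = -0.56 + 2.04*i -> [-0.56, 1.48, 3.52, 5.56, 7.6]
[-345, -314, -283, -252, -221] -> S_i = -345 + 31*i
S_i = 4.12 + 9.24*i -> [4.12, 13.36, 22.6, 31.84, 41.08]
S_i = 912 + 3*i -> [912, 915, 918, 921, 924]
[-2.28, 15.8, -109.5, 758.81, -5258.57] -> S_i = -2.28*(-6.93)^i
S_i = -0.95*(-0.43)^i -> [-0.95, 0.41, -0.18, 0.08, -0.03]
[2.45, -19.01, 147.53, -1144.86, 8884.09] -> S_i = 2.45*(-7.76)^i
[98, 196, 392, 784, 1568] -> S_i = 98*2^i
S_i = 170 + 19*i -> [170, 189, 208, 227, 246]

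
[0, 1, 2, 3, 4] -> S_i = 0 + 1*i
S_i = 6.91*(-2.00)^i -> [6.91, -13.82, 27.64, -55.28, 110.56]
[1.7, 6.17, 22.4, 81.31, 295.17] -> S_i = 1.70*3.63^i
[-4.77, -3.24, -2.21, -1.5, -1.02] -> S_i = -4.77*0.68^i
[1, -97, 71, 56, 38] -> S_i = Random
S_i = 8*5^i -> [8, 40, 200, 1000, 5000]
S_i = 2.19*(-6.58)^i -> [2.19, -14.41, 94.82, -623.91, 4105.33]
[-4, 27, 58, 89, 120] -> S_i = -4 + 31*i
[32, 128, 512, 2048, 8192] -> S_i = 32*4^i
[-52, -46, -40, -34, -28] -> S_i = -52 + 6*i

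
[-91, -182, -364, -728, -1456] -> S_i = -91*2^i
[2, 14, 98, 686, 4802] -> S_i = 2*7^i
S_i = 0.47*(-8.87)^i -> [0.47, -4.17, 36.98, -328.0, 2909.33]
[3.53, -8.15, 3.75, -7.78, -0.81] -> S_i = Random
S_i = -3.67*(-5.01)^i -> [-3.67, 18.39, -92.12, 461.51, -2312.16]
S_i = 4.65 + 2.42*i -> [4.65, 7.07, 9.49, 11.91, 14.33]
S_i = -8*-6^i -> [-8, 48, -288, 1728, -10368]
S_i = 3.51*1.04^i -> [3.51, 3.65, 3.8, 3.95, 4.11]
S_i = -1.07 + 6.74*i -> [-1.07, 5.67, 12.41, 19.15, 25.89]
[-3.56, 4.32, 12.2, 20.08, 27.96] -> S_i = -3.56 + 7.88*i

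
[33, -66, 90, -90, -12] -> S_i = Random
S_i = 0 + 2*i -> [0, 2, 4, 6, 8]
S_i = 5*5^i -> [5, 25, 125, 625, 3125]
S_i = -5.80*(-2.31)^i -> [-5.8, 13.4, -30.95, 71.49, -165.15]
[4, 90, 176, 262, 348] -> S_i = 4 + 86*i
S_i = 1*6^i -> [1, 6, 36, 216, 1296]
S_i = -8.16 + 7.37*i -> [-8.16, -0.79, 6.58, 13.95, 21.32]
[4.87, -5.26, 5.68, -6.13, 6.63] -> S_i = 4.87*(-1.08)^i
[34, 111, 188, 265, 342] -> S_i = 34 + 77*i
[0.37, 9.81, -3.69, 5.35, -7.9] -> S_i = Random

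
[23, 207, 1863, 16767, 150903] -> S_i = 23*9^i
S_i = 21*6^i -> [21, 126, 756, 4536, 27216]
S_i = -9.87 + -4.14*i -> [-9.87, -14.01, -18.15, -22.29, -26.43]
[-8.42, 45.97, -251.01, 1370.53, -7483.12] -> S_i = -8.42*(-5.46)^i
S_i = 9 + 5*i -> [9, 14, 19, 24, 29]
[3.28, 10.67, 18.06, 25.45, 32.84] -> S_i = 3.28 + 7.39*i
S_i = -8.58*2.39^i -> [-8.58, -20.51, -49.01, -117.13, -279.95]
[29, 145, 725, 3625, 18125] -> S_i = 29*5^i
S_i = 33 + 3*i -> [33, 36, 39, 42, 45]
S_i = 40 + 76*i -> [40, 116, 192, 268, 344]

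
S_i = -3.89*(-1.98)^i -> [-3.89, 7.7, -15.25, 30.2, -59.79]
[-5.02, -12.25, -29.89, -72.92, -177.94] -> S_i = -5.02*2.44^i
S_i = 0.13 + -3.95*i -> [0.13, -3.82, -7.77, -11.72, -15.67]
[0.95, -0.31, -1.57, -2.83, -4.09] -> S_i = 0.95 + -1.26*i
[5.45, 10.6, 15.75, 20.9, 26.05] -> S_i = 5.45 + 5.15*i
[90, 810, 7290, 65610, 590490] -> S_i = 90*9^i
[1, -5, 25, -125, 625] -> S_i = 1*-5^i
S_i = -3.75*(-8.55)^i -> [-3.75, 32.06, -274.13, 2343.85, -20039.91]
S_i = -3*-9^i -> [-3, 27, -243, 2187, -19683]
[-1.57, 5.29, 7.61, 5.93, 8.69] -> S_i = Random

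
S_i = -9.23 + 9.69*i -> [-9.23, 0.46, 10.15, 19.84, 29.53]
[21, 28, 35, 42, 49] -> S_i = 21 + 7*i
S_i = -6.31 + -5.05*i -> [-6.31, -11.36, -16.41, -21.46, -26.51]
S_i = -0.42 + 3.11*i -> [-0.42, 2.69, 5.8, 8.91, 12.02]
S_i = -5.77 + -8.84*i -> [-5.77, -14.61, -23.45, -32.29, -41.13]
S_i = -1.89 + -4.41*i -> [-1.89, -6.3, -10.71, -15.12, -19.53]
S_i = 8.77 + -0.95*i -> [8.77, 7.82, 6.87, 5.92, 4.97]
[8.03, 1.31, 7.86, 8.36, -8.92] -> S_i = Random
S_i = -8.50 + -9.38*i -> [-8.5, -17.88, -27.26, -36.64, -46.02]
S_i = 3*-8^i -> [3, -24, 192, -1536, 12288]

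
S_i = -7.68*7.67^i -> [-7.68, -58.91, -451.81, -3465.35, -26579.25]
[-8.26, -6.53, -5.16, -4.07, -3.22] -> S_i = -8.26*0.79^i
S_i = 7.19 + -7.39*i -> [7.19, -0.2, -7.59, -14.98, -22.37]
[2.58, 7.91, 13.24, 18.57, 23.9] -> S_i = 2.58 + 5.33*i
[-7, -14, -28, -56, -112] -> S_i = -7*2^i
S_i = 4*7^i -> [4, 28, 196, 1372, 9604]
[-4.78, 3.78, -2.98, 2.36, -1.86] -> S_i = -4.78*(-0.79)^i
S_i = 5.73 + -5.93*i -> [5.73, -0.2, -6.13, -12.06, -17.99]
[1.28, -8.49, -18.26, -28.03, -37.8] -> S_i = 1.28 + -9.77*i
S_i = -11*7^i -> [-11, -77, -539, -3773, -26411]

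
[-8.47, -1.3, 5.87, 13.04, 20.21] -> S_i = -8.47 + 7.17*i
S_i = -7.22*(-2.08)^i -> [-7.22, 15.02, -31.24, 64.97, -135.14]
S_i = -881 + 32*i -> [-881, -849, -817, -785, -753]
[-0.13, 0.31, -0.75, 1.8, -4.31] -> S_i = -0.13*(-2.40)^i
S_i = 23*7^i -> [23, 161, 1127, 7889, 55223]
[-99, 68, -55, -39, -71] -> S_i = Random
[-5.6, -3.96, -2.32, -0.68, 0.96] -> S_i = -5.60 + 1.64*i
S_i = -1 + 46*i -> [-1, 45, 91, 137, 183]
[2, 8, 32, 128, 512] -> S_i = 2*4^i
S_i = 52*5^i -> [52, 260, 1300, 6500, 32500]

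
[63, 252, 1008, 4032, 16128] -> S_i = 63*4^i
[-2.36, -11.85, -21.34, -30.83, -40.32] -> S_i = -2.36 + -9.49*i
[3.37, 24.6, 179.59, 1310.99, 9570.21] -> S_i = 3.37*7.30^i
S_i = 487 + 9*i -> [487, 496, 505, 514, 523]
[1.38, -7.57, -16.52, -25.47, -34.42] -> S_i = 1.38 + -8.95*i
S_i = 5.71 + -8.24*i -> [5.71, -2.53, -10.77, -19.01, -27.25]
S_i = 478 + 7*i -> [478, 485, 492, 499, 506]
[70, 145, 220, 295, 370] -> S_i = 70 + 75*i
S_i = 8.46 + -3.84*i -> [8.46, 4.62, 0.78, -3.06, -6.9]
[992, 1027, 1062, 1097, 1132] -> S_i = 992 + 35*i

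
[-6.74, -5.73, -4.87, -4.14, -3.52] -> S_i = -6.74*0.85^i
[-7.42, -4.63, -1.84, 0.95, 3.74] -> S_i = -7.42 + 2.79*i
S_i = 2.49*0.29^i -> [2.49, 0.72, 0.21, 0.06, 0.02]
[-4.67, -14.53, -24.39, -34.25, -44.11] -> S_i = -4.67 + -9.86*i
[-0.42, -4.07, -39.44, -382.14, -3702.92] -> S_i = -0.42*9.69^i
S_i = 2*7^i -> [2, 14, 98, 686, 4802]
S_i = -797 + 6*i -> [-797, -791, -785, -779, -773]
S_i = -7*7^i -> [-7, -49, -343, -2401, -16807]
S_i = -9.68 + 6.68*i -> [-9.68, -3.0, 3.68, 10.36, 17.04]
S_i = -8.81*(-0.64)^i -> [-8.81, 5.64, -3.61, 2.31, -1.48]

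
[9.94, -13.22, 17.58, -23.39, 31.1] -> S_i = 9.94*(-1.33)^i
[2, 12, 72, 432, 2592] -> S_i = 2*6^i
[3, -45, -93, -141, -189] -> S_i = 3 + -48*i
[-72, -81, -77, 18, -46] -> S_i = Random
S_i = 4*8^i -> [4, 32, 256, 2048, 16384]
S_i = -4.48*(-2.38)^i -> [-4.48, 10.66, -25.38, 60.4, -143.74]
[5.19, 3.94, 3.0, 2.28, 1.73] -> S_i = 5.19*0.76^i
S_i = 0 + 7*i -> [0, 7, 14, 21, 28]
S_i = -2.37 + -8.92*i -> [-2.37, -11.29, -20.21, -29.13, -38.05]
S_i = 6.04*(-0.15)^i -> [6.04, -0.91, 0.14, -0.02, 0.0]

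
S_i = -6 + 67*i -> [-6, 61, 128, 195, 262]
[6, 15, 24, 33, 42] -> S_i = 6 + 9*i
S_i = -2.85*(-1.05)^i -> [-2.85, 2.99, -3.14, 3.3, -3.46]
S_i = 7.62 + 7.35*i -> [7.62, 14.97, 22.32, 29.67, 37.02]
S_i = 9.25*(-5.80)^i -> [9.25, -53.65, 311.17, -1804.79, 10467.76]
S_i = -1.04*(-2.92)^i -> [-1.04, 3.04, -8.87, 25.89, -75.61]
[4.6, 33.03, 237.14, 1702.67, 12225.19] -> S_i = 4.60*7.18^i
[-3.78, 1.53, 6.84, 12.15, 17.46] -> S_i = -3.78 + 5.31*i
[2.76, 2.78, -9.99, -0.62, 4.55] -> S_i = Random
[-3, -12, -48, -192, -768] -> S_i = -3*4^i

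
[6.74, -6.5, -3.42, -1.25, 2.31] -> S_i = Random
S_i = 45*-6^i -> [45, -270, 1620, -9720, 58320]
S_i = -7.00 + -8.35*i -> [-7.0, -15.35, -23.7, -32.05, -40.4]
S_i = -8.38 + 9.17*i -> [-8.38, 0.79, 9.96, 19.13, 28.3]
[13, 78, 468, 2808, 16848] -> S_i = 13*6^i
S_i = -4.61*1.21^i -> [-4.61, -5.58, -6.75, -8.17, -9.88]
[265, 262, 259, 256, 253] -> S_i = 265 + -3*i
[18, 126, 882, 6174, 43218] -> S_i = 18*7^i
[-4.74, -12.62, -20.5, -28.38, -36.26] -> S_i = -4.74 + -7.88*i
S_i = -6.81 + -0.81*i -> [-6.81, -7.62, -8.43, -9.24, -10.05]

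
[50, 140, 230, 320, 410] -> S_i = 50 + 90*i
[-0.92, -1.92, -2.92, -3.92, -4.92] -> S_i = -0.92 + -1.00*i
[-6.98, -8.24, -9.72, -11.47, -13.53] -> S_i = -6.98*1.18^i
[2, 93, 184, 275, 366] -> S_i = 2 + 91*i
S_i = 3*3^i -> [3, 9, 27, 81, 243]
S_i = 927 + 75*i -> [927, 1002, 1077, 1152, 1227]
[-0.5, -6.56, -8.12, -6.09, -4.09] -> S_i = Random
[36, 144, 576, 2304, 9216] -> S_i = 36*4^i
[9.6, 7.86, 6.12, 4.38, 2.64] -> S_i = 9.60 + -1.74*i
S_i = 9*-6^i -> [9, -54, 324, -1944, 11664]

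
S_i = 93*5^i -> [93, 465, 2325, 11625, 58125]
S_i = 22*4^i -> [22, 88, 352, 1408, 5632]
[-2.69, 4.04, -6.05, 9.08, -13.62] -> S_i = -2.69*(-1.50)^i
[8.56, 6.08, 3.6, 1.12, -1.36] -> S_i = 8.56 + -2.48*i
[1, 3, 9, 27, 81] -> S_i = 1*3^i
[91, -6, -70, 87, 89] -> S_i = Random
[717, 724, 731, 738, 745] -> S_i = 717 + 7*i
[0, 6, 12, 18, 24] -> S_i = 0 + 6*i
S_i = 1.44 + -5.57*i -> [1.44, -4.13, -9.7, -15.27, -20.84]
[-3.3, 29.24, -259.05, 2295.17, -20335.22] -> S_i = -3.30*(-8.86)^i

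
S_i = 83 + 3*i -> [83, 86, 89, 92, 95]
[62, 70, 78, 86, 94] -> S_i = 62 + 8*i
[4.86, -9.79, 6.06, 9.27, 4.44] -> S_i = Random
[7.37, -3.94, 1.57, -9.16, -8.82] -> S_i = Random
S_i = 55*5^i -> [55, 275, 1375, 6875, 34375]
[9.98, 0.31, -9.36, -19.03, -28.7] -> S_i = 9.98 + -9.67*i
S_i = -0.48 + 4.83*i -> [-0.48, 4.35, 9.18, 14.01, 18.84]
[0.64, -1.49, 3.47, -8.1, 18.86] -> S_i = 0.64*(-2.33)^i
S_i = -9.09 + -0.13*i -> [-9.09, -9.22, -9.35, -9.48, -9.61]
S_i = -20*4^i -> [-20, -80, -320, -1280, -5120]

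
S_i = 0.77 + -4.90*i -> [0.77, -4.13, -9.03, -13.93, -18.83]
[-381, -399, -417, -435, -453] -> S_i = -381 + -18*i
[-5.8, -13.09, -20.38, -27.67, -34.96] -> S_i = -5.80 + -7.29*i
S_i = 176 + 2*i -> [176, 178, 180, 182, 184]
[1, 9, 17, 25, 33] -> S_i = 1 + 8*i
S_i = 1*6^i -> [1, 6, 36, 216, 1296]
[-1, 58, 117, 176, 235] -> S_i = -1 + 59*i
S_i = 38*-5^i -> [38, -190, 950, -4750, 23750]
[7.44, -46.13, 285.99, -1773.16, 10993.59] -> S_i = 7.44*(-6.20)^i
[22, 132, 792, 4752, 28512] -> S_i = 22*6^i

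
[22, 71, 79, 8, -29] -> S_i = Random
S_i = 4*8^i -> [4, 32, 256, 2048, 16384]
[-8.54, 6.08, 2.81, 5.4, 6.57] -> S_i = Random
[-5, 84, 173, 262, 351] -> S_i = -5 + 89*i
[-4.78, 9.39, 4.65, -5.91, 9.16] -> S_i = Random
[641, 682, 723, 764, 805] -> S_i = 641 + 41*i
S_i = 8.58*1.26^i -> [8.58, 10.81, 13.62, 17.16, 21.63]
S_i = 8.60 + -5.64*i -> [8.6, 2.96, -2.68, -8.32, -13.96]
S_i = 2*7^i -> [2, 14, 98, 686, 4802]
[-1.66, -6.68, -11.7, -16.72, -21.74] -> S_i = -1.66 + -5.02*i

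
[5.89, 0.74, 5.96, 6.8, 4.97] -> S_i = Random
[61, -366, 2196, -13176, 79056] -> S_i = 61*-6^i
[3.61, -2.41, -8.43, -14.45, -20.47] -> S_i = 3.61 + -6.02*i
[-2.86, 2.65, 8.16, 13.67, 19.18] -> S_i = -2.86 + 5.51*i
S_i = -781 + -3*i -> [-781, -784, -787, -790, -793]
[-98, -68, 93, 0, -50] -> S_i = Random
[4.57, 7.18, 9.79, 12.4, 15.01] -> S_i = 4.57 + 2.61*i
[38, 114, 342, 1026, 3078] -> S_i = 38*3^i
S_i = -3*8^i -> [-3, -24, -192, -1536, -12288]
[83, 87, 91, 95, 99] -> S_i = 83 + 4*i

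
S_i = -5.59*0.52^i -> [-5.59, -2.91, -1.51, -0.79, -0.41]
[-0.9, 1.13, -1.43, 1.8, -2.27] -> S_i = -0.90*(-1.26)^i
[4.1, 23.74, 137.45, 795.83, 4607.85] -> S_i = 4.10*5.79^i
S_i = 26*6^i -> [26, 156, 936, 5616, 33696]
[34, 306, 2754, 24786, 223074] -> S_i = 34*9^i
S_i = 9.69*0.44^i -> [9.69, 4.26, 1.88, 0.83, 0.36]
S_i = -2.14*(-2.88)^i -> [-2.14, 6.16, -17.75, 51.12, -147.23]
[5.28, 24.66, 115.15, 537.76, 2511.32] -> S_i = 5.28*4.67^i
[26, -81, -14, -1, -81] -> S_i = Random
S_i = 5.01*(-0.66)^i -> [5.01, -3.31, 2.18, -1.44, 0.95]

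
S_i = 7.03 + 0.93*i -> [7.03, 7.96, 8.89, 9.82, 10.75]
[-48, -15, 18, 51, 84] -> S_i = -48 + 33*i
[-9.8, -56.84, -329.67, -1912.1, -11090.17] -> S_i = -9.80*5.80^i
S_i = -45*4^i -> [-45, -180, -720, -2880, -11520]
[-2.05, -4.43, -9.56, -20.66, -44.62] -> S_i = -2.05*2.16^i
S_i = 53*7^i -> [53, 371, 2597, 18179, 127253]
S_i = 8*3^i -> [8, 24, 72, 216, 648]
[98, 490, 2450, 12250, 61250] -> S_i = 98*5^i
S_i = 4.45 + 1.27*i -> [4.45, 5.72, 6.99, 8.26, 9.53]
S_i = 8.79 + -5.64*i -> [8.79, 3.15, -2.49, -8.13, -13.77]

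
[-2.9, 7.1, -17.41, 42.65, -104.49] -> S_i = -2.90*(-2.45)^i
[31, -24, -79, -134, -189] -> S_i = 31 + -55*i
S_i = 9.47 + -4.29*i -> [9.47, 5.18, 0.89, -3.4, -7.69]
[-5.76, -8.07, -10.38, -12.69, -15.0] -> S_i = -5.76 + -2.31*i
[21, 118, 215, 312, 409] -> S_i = 21 + 97*i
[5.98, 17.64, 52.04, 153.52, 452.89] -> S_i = 5.98*2.95^i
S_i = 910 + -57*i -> [910, 853, 796, 739, 682]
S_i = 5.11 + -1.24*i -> [5.11, 3.87, 2.63, 1.39, 0.15]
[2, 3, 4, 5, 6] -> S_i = 2 + 1*i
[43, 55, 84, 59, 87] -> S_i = Random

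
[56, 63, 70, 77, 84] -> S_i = 56 + 7*i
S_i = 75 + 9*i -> [75, 84, 93, 102, 111]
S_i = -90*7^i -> [-90, -630, -4410, -30870, -216090]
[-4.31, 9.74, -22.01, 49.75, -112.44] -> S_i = -4.31*(-2.26)^i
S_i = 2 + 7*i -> [2, 9, 16, 23, 30]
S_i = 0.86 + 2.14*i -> [0.86, 3.0, 5.14, 7.28, 9.42]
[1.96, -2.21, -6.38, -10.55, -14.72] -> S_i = 1.96 + -4.17*i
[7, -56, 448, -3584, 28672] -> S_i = 7*-8^i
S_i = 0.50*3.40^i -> [0.5, 1.7, 5.78, 19.65, 66.82]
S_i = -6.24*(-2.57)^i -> [-6.24, 16.04, -41.21, 105.92, -272.22]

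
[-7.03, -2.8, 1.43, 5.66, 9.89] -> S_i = -7.03 + 4.23*i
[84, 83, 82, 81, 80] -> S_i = 84 + -1*i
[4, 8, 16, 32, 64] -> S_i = 4*2^i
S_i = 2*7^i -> [2, 14, 98, 686, 4802]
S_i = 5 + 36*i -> [5, 41, 77, 113, 149]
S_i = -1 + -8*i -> [-1, -9, -17, -25, -33]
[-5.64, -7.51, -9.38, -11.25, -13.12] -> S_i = -5.64 + -1.87*i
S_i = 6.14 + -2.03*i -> [6.14, 4.11, 2.08, 0.05, -1.98]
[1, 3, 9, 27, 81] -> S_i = 1*3^i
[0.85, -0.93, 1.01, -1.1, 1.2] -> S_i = 0.85*(-1.09)^i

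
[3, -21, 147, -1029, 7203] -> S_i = 3*-7^i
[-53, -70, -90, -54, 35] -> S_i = Random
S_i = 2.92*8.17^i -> [2.92, 23.86, 194.91, 1592.39, 13009.81]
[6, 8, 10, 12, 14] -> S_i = 6 + 2*i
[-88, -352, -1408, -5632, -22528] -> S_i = -88*4^i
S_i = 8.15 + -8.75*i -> [8.15, -0.6, -9.35, -18.1, -26.85]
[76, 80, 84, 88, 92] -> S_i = 76 + 4*i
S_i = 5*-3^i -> [5, -15, 45, -135, 405]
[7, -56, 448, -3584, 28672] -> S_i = 7*-8^i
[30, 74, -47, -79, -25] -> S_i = Random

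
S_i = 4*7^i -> [4, 28, 196, 1372, 9604]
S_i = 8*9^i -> [8, 72, 648, 5832, 52488]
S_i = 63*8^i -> [63, 504, 4032, 32256, 258048]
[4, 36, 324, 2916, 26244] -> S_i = 4*9^i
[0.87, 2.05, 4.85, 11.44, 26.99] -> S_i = 0.87*2.36^i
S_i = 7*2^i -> [7, 14, 28, 56, 112]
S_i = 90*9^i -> [90, 810, 7290, 65610, 590490]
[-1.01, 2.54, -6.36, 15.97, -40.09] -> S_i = -1.01*(-2.51)^i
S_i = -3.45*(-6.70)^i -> [-3.45, 23.12, -154.87, 1037.63, -6952.14]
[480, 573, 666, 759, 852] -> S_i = 480 + 93*i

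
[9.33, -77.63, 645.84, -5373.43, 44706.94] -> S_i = 9.33*(-8.32)^i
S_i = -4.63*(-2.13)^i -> [-4.63, 9.86, -21.01, 44.74, -95.3]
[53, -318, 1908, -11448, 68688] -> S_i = 53*-6^i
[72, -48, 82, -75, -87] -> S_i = Random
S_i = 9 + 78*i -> [9, 87, 165, 243, 321]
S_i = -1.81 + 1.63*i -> [-1.81, -0.18, 1.45, 3.08, 4.71]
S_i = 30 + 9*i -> [30, 39, 48, 57, 66]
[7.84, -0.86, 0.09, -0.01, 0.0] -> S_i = 7.84*(-0.11)^i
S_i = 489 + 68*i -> [489, 557, 625, 693, 761]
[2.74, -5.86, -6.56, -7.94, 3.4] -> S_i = Random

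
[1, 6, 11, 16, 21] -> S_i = 1 + 5*i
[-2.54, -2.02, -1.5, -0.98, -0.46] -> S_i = -2.54 + 0.52*i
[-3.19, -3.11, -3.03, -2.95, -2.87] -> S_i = -3.19 + 0.08*i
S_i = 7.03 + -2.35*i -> [7.03, 4.68, 2.33, -0.02, -2.37]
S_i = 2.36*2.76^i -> [2.36, 6.51, 17.98, 49.62, 136.95]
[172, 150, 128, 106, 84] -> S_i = 172 + -22*i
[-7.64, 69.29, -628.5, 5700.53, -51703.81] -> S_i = -7.64*(-9.07)^i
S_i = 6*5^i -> [6, 30, 150, 750, 3750]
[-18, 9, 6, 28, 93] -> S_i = Random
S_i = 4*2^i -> [4, 8, 16, 32, 64]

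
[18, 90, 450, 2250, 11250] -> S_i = 18*5^i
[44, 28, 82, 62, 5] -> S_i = Random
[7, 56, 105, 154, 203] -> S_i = 7 + 49*i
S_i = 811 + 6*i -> [811, 817, 823, 829, 835]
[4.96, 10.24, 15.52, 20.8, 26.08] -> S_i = 4.96 + 5.28*i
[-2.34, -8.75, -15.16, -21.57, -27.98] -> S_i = -2.34 + -6.41*i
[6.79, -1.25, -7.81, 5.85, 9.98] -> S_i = Random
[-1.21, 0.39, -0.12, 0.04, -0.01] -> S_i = -1.21*(-0.32)^i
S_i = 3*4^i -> [3, 12, 48, 192, 768]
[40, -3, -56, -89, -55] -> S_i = Random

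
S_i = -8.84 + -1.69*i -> [-8.84, -10.53, -12.22, -13.91, -15.6]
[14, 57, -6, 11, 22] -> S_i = Random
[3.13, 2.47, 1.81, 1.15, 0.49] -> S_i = 3.13 + -0.66*i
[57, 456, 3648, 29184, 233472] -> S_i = 57*8^i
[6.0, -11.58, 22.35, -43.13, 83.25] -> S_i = 6.00*(-1.93)^i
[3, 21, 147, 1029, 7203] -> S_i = 3*7^i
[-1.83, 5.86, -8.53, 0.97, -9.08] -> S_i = Random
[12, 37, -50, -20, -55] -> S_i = Random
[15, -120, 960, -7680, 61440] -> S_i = 15*-8^i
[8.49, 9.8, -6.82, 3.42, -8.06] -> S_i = Random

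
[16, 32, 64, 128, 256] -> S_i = 16*2^i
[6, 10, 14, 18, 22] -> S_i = 6 + 4*i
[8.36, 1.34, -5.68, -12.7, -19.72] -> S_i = 8.36 + -7.02*i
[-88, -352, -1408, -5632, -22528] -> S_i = -88*4^i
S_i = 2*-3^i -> [2, -6, 18, -54, 162]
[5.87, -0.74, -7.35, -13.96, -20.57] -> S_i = 5.87 + -6.61*i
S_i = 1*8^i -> [1, 8, 64, 512, 4096]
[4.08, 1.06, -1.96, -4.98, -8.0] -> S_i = 4.08 + -3.02*i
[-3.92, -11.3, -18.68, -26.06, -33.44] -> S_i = -3.92 + -7.38*i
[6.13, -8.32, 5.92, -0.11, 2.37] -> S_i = Random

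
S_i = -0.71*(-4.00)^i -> [-0.71, 2.84, -11.36, 45.44, -181.76]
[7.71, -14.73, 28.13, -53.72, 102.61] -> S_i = 7.71*(-1.91)^i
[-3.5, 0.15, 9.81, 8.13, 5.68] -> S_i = Random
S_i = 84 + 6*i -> [84, 90, 96, 102, 108]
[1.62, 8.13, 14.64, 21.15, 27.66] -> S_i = 1.62 + 6.51*i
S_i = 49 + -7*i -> [49, 42, 35, 28, 21]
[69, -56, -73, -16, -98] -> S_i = Random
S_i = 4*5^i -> [4, 20, 100, 500, 2500]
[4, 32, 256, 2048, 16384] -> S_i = 4*8^i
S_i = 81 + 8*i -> [81, 89, 97, 105, 113]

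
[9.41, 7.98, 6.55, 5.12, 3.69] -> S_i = 9.41 + -1.43*i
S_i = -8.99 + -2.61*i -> [-8.99, -11.6, -14.21, -16.82, -19.43]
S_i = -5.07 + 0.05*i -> [-5.07, -5.02, -4.97, -4.92, -4.87]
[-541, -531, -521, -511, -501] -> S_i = -541 + 10*i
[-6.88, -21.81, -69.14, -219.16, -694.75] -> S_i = -6.88*3.17^i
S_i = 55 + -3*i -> [55, 52, 49, 46, 43]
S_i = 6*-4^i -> [6, -24, 96, -384, 1536]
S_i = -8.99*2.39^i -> [-8.99, -21.49, -51.35, -122.73, -293.33]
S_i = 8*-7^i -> [8, -56, 392, -2744, 19208]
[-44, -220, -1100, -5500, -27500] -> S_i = -44*5^i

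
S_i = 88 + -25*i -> [88, 63, 38, 13, -12]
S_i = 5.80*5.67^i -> [5.8, 32.89, 186.46, 1057.25, 5994.6]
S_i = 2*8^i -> [2, 16, 128, 1024, 8192]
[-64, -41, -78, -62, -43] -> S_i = Random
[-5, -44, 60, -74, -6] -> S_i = Random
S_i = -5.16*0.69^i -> [-5.16, -3.56, -2.46, -1.7, -1.17]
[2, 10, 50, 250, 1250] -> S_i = 2*5^i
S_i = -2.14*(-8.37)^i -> [-2.14, 17.91, -149.92, 1254.85, -10503.05]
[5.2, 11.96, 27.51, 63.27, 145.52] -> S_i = 5.20*2.30^i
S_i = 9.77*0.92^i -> [9.77, 8.99, 8.27, 7.61, 7.0]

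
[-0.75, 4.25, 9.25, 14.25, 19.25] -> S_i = -0.75 + 5.00*i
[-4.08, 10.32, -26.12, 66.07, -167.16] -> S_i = -4.08*(-2.53)^i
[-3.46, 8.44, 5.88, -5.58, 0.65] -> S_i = Random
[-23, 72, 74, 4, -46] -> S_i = Random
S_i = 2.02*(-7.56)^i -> [2.02, -15.27, 115.45, -872.8, 6598.4]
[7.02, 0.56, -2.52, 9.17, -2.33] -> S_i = Random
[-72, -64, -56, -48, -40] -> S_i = -72 + 8*i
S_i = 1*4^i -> [1, 4, 16, 64, 256]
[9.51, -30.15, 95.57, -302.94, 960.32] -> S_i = 9.51*(-3.17)^i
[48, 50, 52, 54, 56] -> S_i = 48 + 2*i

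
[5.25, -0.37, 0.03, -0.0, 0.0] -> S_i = 5.25*(-0.07)^i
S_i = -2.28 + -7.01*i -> [-2.28, -9.29, -16.3, -23.31, -30.32]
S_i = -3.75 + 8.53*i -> [-3.75, 4.78, 13.31, 21.84, 30.37]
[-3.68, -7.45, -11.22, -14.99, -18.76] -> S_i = -3.68 + -3.77*i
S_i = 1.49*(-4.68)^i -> [1.49, -6.97, 32.63, -152.73, 714.78]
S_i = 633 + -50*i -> [633, 583, 533, 483, 433]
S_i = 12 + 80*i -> [12, 92, 172, 252, 332]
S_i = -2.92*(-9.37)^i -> [-2.92, 27.36, -256.37, 2402.16, -22508.22]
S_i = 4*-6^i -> [4, -24, 144, -864, 5184]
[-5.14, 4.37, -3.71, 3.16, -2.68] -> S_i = -5.14*(-0.85)^i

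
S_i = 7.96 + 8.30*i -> [7.96, 16.26, 24.56, 32.86, 41.16]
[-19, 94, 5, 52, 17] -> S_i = Random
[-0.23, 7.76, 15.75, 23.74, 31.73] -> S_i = -0.23 + 7.99*i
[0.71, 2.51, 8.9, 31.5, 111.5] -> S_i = 0.71*3.54^i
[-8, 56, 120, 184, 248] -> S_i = -8 + 64*i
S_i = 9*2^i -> [9, 18, 36, 72, 144]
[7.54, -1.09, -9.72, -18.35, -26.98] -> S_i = 7.54 + -8.63*i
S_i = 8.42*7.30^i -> [8.42, 61.47, 448.7, 3275.52, 23911.32]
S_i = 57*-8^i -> [57, -456, 3648, -29184, 233472]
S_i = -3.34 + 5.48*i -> [-3.34, 2.14, 7.62, 13.1, 18.58]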